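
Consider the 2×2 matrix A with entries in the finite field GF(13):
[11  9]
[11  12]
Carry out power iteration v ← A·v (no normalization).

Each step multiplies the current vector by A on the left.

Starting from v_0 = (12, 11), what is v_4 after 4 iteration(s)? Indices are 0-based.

v_0 = (12, 11).
v_1 = A·v_0 = (10, 4).
v_2 = A·v_1 = (3, 2).
v_3 = A·v_2 = (12, 5).
v_4 = A·v_3 = (8, 10).

v_4 = (8, 10)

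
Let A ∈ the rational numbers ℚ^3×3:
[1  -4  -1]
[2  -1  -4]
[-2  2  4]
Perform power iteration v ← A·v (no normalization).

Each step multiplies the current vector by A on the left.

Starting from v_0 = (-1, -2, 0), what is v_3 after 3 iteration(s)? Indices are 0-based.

v_3 = (-57, 84, -62)

v_0 = (-1, -2, 0).
v_1 = A·v_0 = (7, 0, -2).
v_2 = A·v_1 = (9, 22, -22).
v_3 = A·v_2 = (-57, 84, -62).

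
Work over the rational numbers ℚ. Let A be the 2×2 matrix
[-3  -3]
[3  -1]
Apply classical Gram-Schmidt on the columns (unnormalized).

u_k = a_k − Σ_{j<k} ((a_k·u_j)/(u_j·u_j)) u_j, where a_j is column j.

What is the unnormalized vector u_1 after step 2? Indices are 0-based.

u_1 = (-2, -2)

Step 1: u_0 = a_0 = (-3, 3).
Step 2: u_1 = a_1 − (1/3)·u_0 = (-2, -2).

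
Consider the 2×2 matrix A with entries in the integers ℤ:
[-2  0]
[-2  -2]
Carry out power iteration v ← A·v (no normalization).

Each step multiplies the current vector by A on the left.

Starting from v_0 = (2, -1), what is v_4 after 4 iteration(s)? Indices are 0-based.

v_4 = (32, 112)

v_0 = (2, -1).
v_1 = A·v_0 = (-4, -2).
v_2 = A·v_1 = (8, 12).
v_3 = A·v_2 = (-16, -40).
v_4 = A·v_3 = (32, 112).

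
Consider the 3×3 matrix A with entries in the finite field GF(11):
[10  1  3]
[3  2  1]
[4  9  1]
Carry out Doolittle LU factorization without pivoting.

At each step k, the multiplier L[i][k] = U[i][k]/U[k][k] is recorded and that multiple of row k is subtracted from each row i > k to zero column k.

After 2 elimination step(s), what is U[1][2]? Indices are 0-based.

U[1][2] = 10

Step 1: pivot at (0,0) is 10.
  row1 ← row1 − (8)·row0  ⇒  L[1][0]=8, U row1=(0, 5, 10)
  row2 ← row2 − (7)·row0  ⇒  L[2][0]=7, U row2=(0, 2, 2)
Step 2: pivot at (1,1) is 5.
  row2 ← row2 − (7)·row1  ⇒  L[2][1]=7, U row2=(0, 0, 9)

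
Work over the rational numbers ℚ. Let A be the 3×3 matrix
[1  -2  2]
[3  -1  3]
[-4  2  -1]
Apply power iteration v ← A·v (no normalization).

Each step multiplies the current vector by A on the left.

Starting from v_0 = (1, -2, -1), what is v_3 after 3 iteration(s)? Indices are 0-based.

v_0 = (1, -2, -1).
v_1 = A·v_0 = (3, 2, -7).
v_2 = A·v_1 = (-15, -14, -1).
v_3 = A·v_2 = (11, -34, 33).

v_3 = (11, -34, 33)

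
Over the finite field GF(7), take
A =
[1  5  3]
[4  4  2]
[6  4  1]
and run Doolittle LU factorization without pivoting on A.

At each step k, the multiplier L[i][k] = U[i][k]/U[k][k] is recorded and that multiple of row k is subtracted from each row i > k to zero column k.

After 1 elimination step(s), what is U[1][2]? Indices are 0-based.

Step 1: pivot at (0,0) is 1.
  row1 ← row1 − (4)·row0  ⇒  L[1][0]=4, U row1=(0, 5, 4)
  row2 ← row2 − (6)·row0  ⇒  L[2][0]=6, U row2=(0, 2, 4)

U[1][2] = 4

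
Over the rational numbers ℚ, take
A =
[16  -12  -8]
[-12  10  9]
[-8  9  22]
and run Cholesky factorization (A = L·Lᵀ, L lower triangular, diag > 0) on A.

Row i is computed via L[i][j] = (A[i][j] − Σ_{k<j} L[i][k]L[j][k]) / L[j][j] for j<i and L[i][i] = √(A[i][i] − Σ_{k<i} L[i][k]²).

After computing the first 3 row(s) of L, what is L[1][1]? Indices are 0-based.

L[1][1] = 1

Step 1: L[0][0] = √(16) = 4.
  L[1][0] = (-12) / L[0][0] = -3.
Step 2: L[1][1] = √(1) = 1.
  L[2][0] = (-8) / L[0][0] = -2.
  L[2][1] = (3) / L[1][1] = 3.
Step 3: L[2][2] = √(9) = 3.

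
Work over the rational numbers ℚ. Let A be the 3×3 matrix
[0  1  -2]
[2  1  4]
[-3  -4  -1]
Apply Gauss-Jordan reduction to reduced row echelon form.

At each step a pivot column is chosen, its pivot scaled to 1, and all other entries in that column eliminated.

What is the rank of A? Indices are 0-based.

[1] R0 <-> R1
[1] R0 /= 2  ⇒  (1, 1/2, 2)
     R2 -= -3·R0  ⇒  (0, -5/2, 5)
[2] R1 /= 1  ⇒  (0, 1, -2)
     R0 -= 1/2·R1  ⇒  (1, 0, 3)
     R2 -= -5/2·R1  ⇒  (0, 0, 0)
column 2 empty below row 2

rank = 2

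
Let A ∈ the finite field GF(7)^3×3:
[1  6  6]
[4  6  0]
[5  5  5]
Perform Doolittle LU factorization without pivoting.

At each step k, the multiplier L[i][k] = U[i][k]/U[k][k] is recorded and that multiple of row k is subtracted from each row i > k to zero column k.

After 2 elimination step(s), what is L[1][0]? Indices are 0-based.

L[1][0] = 4

[col 0] pivot 1
  R1 -= 4*R0 → (0, 3, 4)  (L[1][0] := 4)
  R2 -= 5*R0 → (0, 3, 3)  (L[2][0] := 5)
[col 1] pivot 3
  R2 -= 1*R1 → (0, 0, 6)  (L[2][1] := 1)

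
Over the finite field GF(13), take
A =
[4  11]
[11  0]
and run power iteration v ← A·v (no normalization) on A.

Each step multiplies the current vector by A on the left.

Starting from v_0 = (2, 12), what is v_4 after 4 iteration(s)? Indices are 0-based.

v_0 = (2, 12).
v_1 = A·v_0 = (10, 9).
v_2 = A·v_1 = (9, 6).
v_3 = A·v_2 = (11, 8).
v_4 = A·v_3 = (2, 4).

v_4 = (2, 4)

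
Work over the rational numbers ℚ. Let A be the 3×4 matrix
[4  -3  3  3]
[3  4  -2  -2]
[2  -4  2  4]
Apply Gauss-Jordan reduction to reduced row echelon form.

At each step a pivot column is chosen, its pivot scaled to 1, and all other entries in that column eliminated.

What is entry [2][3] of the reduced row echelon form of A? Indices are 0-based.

pivot(0,0)=4: scale R0 → (1, -3/4, 3/4, 3/4)
  clear (1,0): R1 −= (3)R0 → (0, 25/4, -17/4, -17/4)
  clear (2,0): R2 −= (2)R0 → (0, -5/2, 1/2, 5/2)
pivot(1,1)=25/4: scale R1 → (0, 1, -17/25, -17/25)
  clear (0,1): R0 −= (-3/4)R1 → (1, 0, 6/25, 6/25)
  clear (2,1): R2 −= (-5/2)R1 → (0, 0, -6/5, 4/5)
pivot(2,2)=-6/5: scale R2 → (0, 0, 1, -2/3)
  clear (0,2): R0 −= (6/25)R2 → (1, 0, 0, 2/5)
  clear (1,2): R1 −= (-17/25)R2 → (0, 1, 0, -17/15)

M[2][3] = -2/3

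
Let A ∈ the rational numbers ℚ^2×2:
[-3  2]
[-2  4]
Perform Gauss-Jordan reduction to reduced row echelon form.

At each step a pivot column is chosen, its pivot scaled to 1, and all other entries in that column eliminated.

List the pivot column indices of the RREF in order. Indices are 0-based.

step 1: normalize row 0 (÷-3) = (1, -2/3)
  row 1: subtract -2×row0 = (0, 8/3)
step 2: normalize row 1 (÷8/3) = (0, 1)
  row 0: subtract -2/3×row1 = (1, 0)

pivot columns: 0, 1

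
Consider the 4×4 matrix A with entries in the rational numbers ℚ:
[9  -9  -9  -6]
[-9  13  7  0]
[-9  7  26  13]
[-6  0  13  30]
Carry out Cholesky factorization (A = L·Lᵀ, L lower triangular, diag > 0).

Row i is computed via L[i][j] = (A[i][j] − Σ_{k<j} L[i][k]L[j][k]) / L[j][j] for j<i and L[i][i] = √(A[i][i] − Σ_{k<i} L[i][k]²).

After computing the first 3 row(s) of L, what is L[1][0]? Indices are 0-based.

Step 1: L[0][0] = √(9) = 3.
  L[1][0] = (-9) / L[0][0] = -3.
Step 2: L[1][1] = √(4) = 2.
  L[2][0] = (-9) / L[0][0] = -3.
  L[2][1] = (-2) / L[1][1] = -1.
Step 3: L[2][2] = √(16) = 4.

L[1][0] = -3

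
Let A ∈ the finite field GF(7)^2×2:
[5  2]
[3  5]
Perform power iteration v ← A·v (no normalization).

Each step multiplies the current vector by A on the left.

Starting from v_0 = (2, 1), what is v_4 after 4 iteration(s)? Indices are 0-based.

v_4 = (1, 3)

v_0 = (2, 1).
v_1 = A·v_0 = (5, 4).
v_2 = A·v_1 = (5, 0).
v_3 = A·v_2 = (4, 1).
v_4 = A·v_3 = (1, 3).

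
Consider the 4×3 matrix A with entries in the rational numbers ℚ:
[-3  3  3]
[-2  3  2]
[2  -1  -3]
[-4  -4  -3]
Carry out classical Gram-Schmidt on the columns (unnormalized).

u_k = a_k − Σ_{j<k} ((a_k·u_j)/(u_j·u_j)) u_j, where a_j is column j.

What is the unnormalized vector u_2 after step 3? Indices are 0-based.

u_2 = (-66/577, -1071/1154, -2049/1154, -195/577)

Step 1: u_0 = a_0 = (-3, -2, 2, -4).
Step 2: u_1 = a_1 − (-1/33)·u_0 = (32/11, 97/33, -31/33, -136/33).
Step 3: u_2 = a_2 − (-7/33)·u_0 − (983/1154)·u_1 = (-66/577, -1071/1154, -2049/1154, -195/577).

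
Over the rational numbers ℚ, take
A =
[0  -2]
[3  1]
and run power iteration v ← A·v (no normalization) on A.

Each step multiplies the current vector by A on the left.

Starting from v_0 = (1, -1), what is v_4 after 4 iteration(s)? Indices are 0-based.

v_4 = (8, -52)

v_0 = (1, -1).
v_1 = A·v_0 = (2, 2).
v_2 = A·v_1 = (-4, 8).
v_3 = A·v_2 = (-16, -4).
v_4 = A·v_3 = (8, -52).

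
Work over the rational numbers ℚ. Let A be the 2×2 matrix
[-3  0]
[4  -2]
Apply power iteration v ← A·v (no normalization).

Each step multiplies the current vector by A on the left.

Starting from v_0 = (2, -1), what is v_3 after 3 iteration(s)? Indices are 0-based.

v_0 = (2, -1).
v_1 = A·v_0 = (-6, 10).
v_2 = A·v_1 = (18, -44).
v_3 = A·v_2 = (-54, 160).

v_3 = (-54, 160)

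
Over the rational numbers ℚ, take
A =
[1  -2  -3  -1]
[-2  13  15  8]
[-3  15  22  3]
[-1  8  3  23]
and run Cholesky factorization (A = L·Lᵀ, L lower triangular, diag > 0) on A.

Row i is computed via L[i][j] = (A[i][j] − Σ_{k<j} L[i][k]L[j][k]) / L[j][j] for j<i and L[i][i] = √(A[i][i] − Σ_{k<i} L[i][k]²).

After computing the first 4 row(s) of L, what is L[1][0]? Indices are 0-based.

L[1][0] = -2

Step 1: L[0][0] = √(1) = 1.
  L[1][0] = (-2) / L[0][0] = -2.
Step 2: L[1][1] = √(9) = 3.
  L[2][0] = (-3) / L[0][0] = -3.
  L[2][1] = (9) / L[1][1] = 3.
Step 3: L[2][2] = √(4) = 2.
  L[3][0] = (-1) / L[0][0] = -1.
  L[3][1] = (6) / L[1][1] = 2.
  L[3][2] = (-6) / L[2][2] = -3.
Step 4: L[3][3] = √(9) = 3.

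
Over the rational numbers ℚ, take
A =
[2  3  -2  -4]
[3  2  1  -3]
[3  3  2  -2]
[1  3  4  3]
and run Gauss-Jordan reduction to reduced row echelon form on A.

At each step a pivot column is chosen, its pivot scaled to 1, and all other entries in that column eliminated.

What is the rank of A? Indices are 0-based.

rank = 4

[1] R0 /= 2  ⇒  (1, 3/2, -1, -2)
     R1 -= 3·R0  ⇒  (0, -5/2, 4, 3)
     R2 -= 3·R0  ⇒  (0, -3/2, 5, 4)
     R3 -= 1·R0  ⇒  (0, 3/2, 5, 5)
[2] R1 /= -5/2  ⇒  (0, 1, -8/5, -6/5)
     R0 -= 3/2·R1  ⇒  (1, 0, 7/5, -1/5)
     R2 -= -3/2·R1  ⇒  (0, 0, 13/5, 11/5)
     R3 -= 3/2·R1  ⇒  (0, 0, 37/5, 34/5)
[3] R2 /= 13/5  ⇒  (0, 0, 1, 11/13)
     R0 -= 7/5·R2  ⇒  (1, 0, 0, -18/13)
     R1 -= -8/5·R2  ⇒  (0, 1, 0, 2/13)
     R3 -= 37/5·R2  ⇒  (0, 0, 0, 7/13)
[4] R3 /= 7/13  ⇒  (0, 0, 0, 1)
     R0 -= -18/13·R3  ⇒  (1, 0, 0, 0)
     R1 -= 2/13·R3  ⇒  (0, 1, 0, 0)
     R2 -= 11/13·R3  ⇒  (0, 0, 1, 0)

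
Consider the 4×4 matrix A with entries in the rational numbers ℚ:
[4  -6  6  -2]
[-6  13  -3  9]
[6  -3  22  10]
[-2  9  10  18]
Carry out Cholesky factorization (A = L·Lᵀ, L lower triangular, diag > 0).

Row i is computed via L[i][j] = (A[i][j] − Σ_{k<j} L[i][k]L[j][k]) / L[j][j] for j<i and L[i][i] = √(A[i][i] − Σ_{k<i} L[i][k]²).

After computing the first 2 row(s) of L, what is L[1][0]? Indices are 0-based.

L[1][0] = -3

Step 1: L[0][0] = √(4) = 2.
  L[1][0] = (-6) / L[0][0] = -3.
Step 2: L[1][1] = √(4) = 2.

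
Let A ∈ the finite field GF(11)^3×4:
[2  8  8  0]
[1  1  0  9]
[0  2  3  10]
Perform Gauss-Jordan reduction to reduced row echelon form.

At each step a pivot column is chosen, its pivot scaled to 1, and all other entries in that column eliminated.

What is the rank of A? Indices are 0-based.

rank = 3

[1] R0 /= 2  ⇒  (1, 4, 4, 0)
     R1 -= 1·R0  ⇒  (0, 8, 7, 9)
[2] R1 /= 8  ⇒  (0, 1, 5, 8)
     R0 -= 4·R1  ⇒  (1, 0, 6, 1)
     R2 -= 2·R1  ⇒  (0, 0, 4, 5)
[3] R2 /= 4  ⇒  (0, 0, 1, 4)
     R0 -= 6·R2  ⇒  (1, 0, 0, 10)
     R1 -= 5·R2  ⇒  (0, 1, 0, 10)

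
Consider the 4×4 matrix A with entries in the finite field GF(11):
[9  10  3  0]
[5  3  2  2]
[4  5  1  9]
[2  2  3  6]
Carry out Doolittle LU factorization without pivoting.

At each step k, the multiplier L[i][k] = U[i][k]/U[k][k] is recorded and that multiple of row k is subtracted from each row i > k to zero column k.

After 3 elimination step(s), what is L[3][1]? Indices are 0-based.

[col 0] pivot 9
  R1 -= 3*R0 → (0, 6, 4, 2)  (L[1][0] := 3)
  R2 -= 9*R0 → (0, 3, 7, 9)  (L[2][0] := 9)
  R3 -= 10*R0 → (0, 1, 6, 6)  (L[3][0] := 10)
[col 1] pivot 6
  R2 -= 6*R1 → (0, 0, 5, 8)  (L[2][1] := 6)
  R3 -= 2*R1 → (0, 0, 9, 2)  (L[3][1] := 2)
[col 2] pivot 5
  R3 -= 4*R2 → (0, 0, 0, 3)  (L[3][2] := 4)

L[3][1] = 2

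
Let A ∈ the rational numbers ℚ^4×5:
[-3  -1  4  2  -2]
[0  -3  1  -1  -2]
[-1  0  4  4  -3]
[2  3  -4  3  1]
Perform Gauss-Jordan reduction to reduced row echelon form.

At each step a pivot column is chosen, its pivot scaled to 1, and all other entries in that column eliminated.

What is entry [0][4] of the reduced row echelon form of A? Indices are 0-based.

M[0][4] = -11/35

step 1: normalize row 0 (÷-3) = (1, 1/3, -4/3, -2/3, 2/3)
  row 2: subtract -1×row0 = (0, 1/3, 8/3, 10/3, -7/3)
  row 3: subtract 2×row0 = (0, 7/3, -4/3, 13/3, -1/3)
step 2: normalize row 1 (÷-3) = (0, 1, -1/3, 1/3, 2/3)
  row 0: subtract 1/3×row1 = (1, 0, -11/9, -7/9, 4/9)
  row 2: subtract 1/3×row1 = (0, 0, 25/9, 29/9, -23/9)
  row 3: subtract 7/3×row1 = (0, 0, -5/9, 32/9, -17/9)
step 3: normalize row 2 (÷25/9) = (0, 0, 1, 29/25, -23/25)
  row 0: subtract -11/9×row2 = (1, 0, 0, 16/25, -17/25)
  row 1: subtract -1/3×row2 = (0, 1, 0, 18/25, 9/25)
  row 3: subtract -5/9×row2 = (0, 0, 0, 21/5, -12/5)
step 4: normalize row 3 (÷21/5) = (0, 0, 0, 1, -4/7)
  row 0: subtract 16/25×row3 = (1, 0, 0, 0, -11/35)
  row 1: subtract 18/25×row3 = (0, 1, 0, 0, 27/35)
  row 2: subtract 29/25×row3 = (0, 0, 1, 0, -9/35)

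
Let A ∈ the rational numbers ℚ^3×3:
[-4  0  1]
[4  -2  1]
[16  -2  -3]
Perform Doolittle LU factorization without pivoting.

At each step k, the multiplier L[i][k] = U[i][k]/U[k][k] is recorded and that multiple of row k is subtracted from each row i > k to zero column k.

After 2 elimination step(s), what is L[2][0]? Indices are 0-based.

Step 1: pivot at (0,0) is -4.
  row1 ← row1 − (-1)·row0  ⇒  L[1][0]=-1, U row1=(0, -2, 2)
  row2 ← row2 − (-4)·row0  ⇒  L[2][0]=-4, U row2=(0, -2, 1)
Step 2: pivot at (1,1) is -2.
  row2 ← row2 − (1)·row1  ⇒  L[2][1]=1, U row2=(0, 0, -1)

L[2][0] = -4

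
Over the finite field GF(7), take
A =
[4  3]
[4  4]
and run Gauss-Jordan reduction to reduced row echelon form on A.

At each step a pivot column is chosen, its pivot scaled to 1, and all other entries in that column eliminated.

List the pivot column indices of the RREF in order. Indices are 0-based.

pivot columns: 0, 1

[1] R0 /= 4  ⇒  (1, 6)
     R1 -= 4·R0  ⇒  (0, 1)
[2] R1 /= 1  ⇒  (0, 1)
     R0 -= 6·R1  ⇒  (1, 0)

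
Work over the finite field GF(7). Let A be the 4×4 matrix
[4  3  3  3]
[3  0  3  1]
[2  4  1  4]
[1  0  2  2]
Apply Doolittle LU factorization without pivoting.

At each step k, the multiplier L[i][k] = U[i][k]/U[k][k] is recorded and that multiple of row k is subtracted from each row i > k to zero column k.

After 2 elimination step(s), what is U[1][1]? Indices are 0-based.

U[1][1] = 3

k=0: U[0][0]=4
  eliminate (1,0): mult=6, new row 1: (0, 3, 6, 4); set L[1][0]=6
  eliminate (2,0): mult=4, new row 2: (0, 6, 3, 6); set L[2][0]=4
  eliminate (3,0): mult=2, new row 3: (0, 1, 3, 3); set L[3][0]=2
k=1: U[1][1]=3
  eliminate (2,1): mult=2, new row 2: (0, 0, 5, 5); set L[2][1]=2
  eliminate (3,1): mult=5, new row 3: (0, 0, 1, 4); set L[3][1]=5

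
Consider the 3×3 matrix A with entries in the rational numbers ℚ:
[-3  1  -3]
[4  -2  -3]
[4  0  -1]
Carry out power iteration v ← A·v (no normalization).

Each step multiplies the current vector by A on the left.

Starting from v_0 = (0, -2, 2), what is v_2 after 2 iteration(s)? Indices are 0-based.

v_2 = (28, -22, -30)

v_0 = (0, -2, 2).
v_1 = A·v_0 = (-8, -2, -2).
v_2 = A·v_1 = (28, -22, -30).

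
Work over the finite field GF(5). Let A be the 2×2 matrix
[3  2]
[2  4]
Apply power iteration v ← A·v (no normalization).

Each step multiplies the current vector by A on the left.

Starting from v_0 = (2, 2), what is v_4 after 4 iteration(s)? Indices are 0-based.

v_4 = (4, 1)

v_0 = (2, 2).
v_1 = A·v_0 = (0, 2).
v_2 = A·v_1 = (4, 3).
v_3 = A·v_2 = (3, 0).
v_4 = A·v_3 = (4, 1).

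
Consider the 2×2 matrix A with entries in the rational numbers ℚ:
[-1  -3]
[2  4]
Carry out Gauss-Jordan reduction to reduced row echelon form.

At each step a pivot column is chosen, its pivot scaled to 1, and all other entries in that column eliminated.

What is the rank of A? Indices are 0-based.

pivot(0,0)=-1: scale R0 → (1, 3)
  clear (1,0): R1 −= (2)R0 → (0, -2)
pivot(1,1)=-2: scale R1 → (0, 1)
  clear (0,1): R0 −= (3)R1 → (1, 0)

rank = 2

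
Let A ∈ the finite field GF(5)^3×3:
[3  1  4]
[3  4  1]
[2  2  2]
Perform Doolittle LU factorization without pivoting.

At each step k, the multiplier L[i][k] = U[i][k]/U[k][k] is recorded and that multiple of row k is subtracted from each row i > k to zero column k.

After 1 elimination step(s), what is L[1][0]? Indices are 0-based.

[col 0] pivot 3
  R1 -= 1*R0 → (0, 3, 2)  (L[1][0] := 1)
  R2 -= 4*R0 → (0, 3, 1)  (L[2][0] := 4)

L[1][0] = 1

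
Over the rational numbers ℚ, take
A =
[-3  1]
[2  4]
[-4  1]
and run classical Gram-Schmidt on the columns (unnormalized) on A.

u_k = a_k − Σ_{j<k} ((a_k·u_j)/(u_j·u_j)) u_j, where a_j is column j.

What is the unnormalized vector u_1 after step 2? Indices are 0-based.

Step 1: u_0 = a_0 = (-3, 2, -4).
Step 2: u_1 = a_1 − (1/29)·u_0 = (32/29, 114/29, 33/29).

u_1 = (32/29, 114/29, 33/29)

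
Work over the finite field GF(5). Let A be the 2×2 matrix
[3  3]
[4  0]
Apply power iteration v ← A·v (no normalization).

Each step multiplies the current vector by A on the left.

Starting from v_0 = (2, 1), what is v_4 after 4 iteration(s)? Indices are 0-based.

v_4 = (0, 4)

v_0 = (2, 1).
v_1 = A·v_0 = (4, 3).
v_2 = A·v_1 = (1, 1).
v_3 = A·v_2 = (1, 4).
v_4 = A·v_3 = (0, 4).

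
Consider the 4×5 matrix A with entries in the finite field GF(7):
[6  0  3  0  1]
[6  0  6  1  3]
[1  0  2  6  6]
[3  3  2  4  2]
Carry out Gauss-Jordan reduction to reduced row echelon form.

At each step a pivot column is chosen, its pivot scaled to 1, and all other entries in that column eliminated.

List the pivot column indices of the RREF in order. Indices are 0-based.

step 1: normalize row 0 (÷6) = (1, 0, 4, 0, 6)
  row 1: subtract 6×row0 = (0, 0, 3, 1, 2)
  row 2: subtract 1×row0 = (0, 0, 5, 6, 0)
  row 3: subtract 3×row0 = (0, 3, 4, 4, 5)
step 2: exchange rows 1,3
step 2: normalize row 1 (÷3) = (0, 1, 6, 6, 4)
step 3: normalize row 2 (÷5) = (0, 0, 1, 4, 0)
  row 0: subtract 4×row2 = (1, 0, 0, 5, 6)
  row 1: subtract 6×row2 = (0, 1, 0, 3, 4)
  row 3: subtract 3×row2 = (0, 0, 0, 3, 2)
step 4: normalize row 3 (÷3) = (0, 0, 0, 1, 3)
  row 0: subtract 5×row3 = (1, 0, 0, 0, 5)
  row 1: subtract 3×row3 = (0, 1, 0, 0, 2)
  row 2: subtract 4×row3 = (0, 0, 1, 0, 2)

pivot columns: 0, 1, 2, 3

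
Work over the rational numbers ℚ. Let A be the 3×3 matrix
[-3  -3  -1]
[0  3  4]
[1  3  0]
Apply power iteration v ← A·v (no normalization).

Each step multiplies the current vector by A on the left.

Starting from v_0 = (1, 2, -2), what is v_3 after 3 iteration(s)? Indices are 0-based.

v_3 = (-113, 14, 86)

v_0 = (1, 2, -2).
v_1 = A·v_0 = (-7, -2, 7).
v_2 = A·v_1 = (20, 22, -13).
v_3 = A·v_2 = (-113, 14, 86).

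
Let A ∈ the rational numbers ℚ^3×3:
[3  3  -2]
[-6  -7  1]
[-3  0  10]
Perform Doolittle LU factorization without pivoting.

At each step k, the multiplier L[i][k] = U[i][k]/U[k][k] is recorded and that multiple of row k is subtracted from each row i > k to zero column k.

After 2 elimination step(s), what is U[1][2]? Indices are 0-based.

Step 1: pivot at (0,0) is 3.
  row1 ← row1 − (-2)·row0  ⇒  L[1][0]=-2, U row1=(0, -1, -3)
  row2 ← row2 − (-1)·row0  ⇒  L[2][0]=-1, U row2=(0, 3, 8)
Step 2: pivot at (1,1) is -1.
  row2 ← row2 − (-3)·row1  ⇒  L[2][1]=-3, U row2=(0, 0, -1)

U[1][2] = -3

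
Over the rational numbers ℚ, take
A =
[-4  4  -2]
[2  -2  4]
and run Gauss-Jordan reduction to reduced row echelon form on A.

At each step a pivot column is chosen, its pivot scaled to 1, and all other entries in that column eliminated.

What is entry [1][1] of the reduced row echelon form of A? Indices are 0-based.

pivot(0,0)=-4: scale R0 → (1, -1, 1/2)
  clear (1,0): R1 −= (2)R0 → (0, 0, 3)
col 1: no nonzero at/below row 1; advance.
pivot(1,2)=3: scale R1 → (0, 0, 1)
  clear (0,2): R0 −= (1/2)R1 → (1, -1, 0)

M[1][1] = 0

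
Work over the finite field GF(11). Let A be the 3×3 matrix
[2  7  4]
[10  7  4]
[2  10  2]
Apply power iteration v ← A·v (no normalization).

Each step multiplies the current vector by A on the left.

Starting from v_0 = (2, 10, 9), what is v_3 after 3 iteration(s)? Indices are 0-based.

v_0 = (2, 10, 9).
v_1 = A·v_0 = (0, 5, 1).
v_2 = A·v_1 = (6, 6, 8).
v_3 = A·v_2 = (9, 2, 0).

v_3 = (9, 2, 0)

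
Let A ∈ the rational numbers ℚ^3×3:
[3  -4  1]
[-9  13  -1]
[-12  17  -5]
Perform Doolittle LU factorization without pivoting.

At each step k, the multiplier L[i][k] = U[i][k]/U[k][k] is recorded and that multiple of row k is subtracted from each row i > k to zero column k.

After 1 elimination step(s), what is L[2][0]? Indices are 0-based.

L[2][0] = -4

k=0: U[0][0]=3
  eliminate (1,0): mult=-3, new row 1: (0, 1, 2); set L[1][0]=-3
  eliminate (2,0): mult=-4, new row 2: (0, 1, -1); set L[2][0]=-4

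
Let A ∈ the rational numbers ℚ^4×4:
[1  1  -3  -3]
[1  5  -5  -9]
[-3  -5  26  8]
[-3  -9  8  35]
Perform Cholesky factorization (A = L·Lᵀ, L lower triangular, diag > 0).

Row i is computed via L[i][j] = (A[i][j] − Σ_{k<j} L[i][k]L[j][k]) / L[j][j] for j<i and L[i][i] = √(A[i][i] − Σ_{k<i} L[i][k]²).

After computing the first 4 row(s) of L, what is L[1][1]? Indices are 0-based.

L[1][1] = 2

Step 1: L[0][0] = √(1) = 1.
  L[1][0] = (1) / L[0][0] = 1.
Step 2: L[1][1] = √(4) = 2.
  L[2][0] = (-3) / L[0][0] = -3.
  L[2][1] = (-2) / L[1][1] = -1.
Step 3: L[2][2] = √(16) = 4.
  L[3][0] = (-3) / L[0][0] = -3.
  L[3][1] = (-6) / L[1][1] = -3.
  L[3][2] = (-4) / L[2][2] = -1.
Step 4: L[3][3] = √(16) = 4.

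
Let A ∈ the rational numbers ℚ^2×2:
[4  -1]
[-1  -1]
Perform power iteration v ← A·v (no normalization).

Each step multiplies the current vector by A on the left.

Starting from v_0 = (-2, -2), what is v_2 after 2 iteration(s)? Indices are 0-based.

v_2 = (-28, 2)

v_0 = (-2, -2).
v_1 = A·v_0 = (-6, 4).
v_2 = A·v_1 = (-28, 2).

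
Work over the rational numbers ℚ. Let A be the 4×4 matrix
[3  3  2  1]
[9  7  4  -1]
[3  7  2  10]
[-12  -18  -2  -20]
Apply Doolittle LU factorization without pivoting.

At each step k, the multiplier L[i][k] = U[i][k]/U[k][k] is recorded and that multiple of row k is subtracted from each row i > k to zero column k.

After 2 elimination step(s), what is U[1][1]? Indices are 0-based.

Step 1: pivot at (0,0) is 3.
  row1 ← row1 − (3)·row0  ⇒  L[1][0]=3, U row1=(0, -2, -2, -4)
  row2 ← row2 − (1)·row0  ⇒  L[2][0]=1, U row2=(0, 4, 0, 9)
  row3 ← row3 − (-4)·row0  ⇒  L[3][0]=-4, U row3=(0, -6, 6, -16)
Step 2: pivot at (1,1) is -2.
  row2 ← row2 − (-2)·row1  ⇒  L[2][1]=-2, U row2=(0, 0, -4, 1)
  row3 ← row3 − (3)·row1  ⇒  L[3][1]=3, U row3=(0, 0, 12, -4)

U[1][1] = -2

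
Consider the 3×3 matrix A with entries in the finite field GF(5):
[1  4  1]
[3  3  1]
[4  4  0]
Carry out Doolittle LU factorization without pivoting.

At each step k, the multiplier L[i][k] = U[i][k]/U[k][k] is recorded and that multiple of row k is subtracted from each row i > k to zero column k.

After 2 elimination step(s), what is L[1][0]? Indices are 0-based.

L[1][0] = 3

Step 1: pivot at (0,0) is 1.
  row1 ← row1 − (3)·row0  ⇒  L[1][0]=3, U row1=(0, 1, 3)
  row2 ← row2 − (4)·row0  ⇒  L[2][0]=4, U row2=(0, 3, 1)
Step 2: pivot at (1,1) is 1.
  row2 ← row2 − (3)·row1  ⇒  L[2][1]=3, U row2=(0, 0, 2)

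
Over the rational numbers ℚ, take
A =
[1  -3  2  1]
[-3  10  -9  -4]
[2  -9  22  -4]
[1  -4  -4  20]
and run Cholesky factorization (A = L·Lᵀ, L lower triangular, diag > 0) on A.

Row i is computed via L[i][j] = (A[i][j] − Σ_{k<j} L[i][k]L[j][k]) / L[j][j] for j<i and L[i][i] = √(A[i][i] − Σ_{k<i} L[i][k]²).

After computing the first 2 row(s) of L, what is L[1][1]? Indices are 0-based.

Step 1: L[0][0] = √(1) = 1.
  L[1][0] = (-3) / L[0][0] = -3.
Step 2: L[1][1] = √(1) = 1.

L[1][1] = 1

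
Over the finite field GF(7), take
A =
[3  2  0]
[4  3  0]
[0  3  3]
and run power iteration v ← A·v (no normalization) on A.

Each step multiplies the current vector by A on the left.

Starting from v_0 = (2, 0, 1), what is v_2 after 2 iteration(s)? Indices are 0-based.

v_2 = (6, 6, 5)

v_0 = (2, 0, 1).
v_1 = A·v_0 = (6, 1, 3).
v_2 = A·v_1 = (6, 6, 5).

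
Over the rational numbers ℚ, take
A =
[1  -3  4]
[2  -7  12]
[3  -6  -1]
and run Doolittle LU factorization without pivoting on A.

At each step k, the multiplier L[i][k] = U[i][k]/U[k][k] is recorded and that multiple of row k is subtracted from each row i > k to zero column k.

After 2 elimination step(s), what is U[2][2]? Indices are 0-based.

[col 0] pivot 1
  R1 -= 2*R0 → (0, -1, 4)  (L[1][0] := 2)
  R2 -= 3*R0 → (0, 3, -13)  (L[2][0] := 3)
[col 1] pivot -1
  R2 -= -3*R1 → (0, 0, -1)  (L[2][1] := -3)

U[2][2] = -1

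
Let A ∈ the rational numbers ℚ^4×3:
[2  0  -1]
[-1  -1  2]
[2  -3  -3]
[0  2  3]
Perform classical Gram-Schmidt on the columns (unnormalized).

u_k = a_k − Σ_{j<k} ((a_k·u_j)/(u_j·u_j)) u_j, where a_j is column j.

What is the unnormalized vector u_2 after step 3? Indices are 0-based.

u_2 = (49/101, 194/101, 48/101, 169/101)

Step 1: u_0 = a_0 = (2, -1, 2, 0).
Step 2: u_1 = a_1 − (-5/9)·u_0 = (10/9, -14/9, -17/9, 2).
Step 3: u_2 = a_2 − (-10/9)·u_0 − (67/101)·u_1 = (49/101, 194/101, 48/101, 169/101).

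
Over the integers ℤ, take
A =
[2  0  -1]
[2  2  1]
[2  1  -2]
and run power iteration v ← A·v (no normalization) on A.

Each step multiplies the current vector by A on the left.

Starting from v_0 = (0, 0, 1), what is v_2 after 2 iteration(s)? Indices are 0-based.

v_0 = (0, 0, 1).
v_1 = A·v_0 = (-1, 1, -2).
v_2 = A·v_1 = (0, -2, 3).

v_2 = (0, -2, 3)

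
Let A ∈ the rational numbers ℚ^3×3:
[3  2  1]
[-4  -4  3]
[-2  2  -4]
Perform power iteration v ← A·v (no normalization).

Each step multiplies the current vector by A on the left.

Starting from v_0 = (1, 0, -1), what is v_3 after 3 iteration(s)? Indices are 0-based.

v_3 = (8, -158, 168)

v_0 = (1, 0, -1).
v_1 = A·v_0 = (2, -7, 2).
v_2 = A·v_1 = (-6, 26, -26).
v_3 = A·v_2 = (8, -158, 168).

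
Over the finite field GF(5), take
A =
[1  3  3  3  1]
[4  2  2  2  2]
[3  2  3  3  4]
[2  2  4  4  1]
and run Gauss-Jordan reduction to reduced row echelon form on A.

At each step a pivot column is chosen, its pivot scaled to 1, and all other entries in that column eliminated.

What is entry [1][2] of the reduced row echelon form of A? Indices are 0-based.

pivot(0,0)=1: scale R0 → (1, 3, 3, 3, 1)
  clear (1,0): R1 −= (4)R0 → (0, 0, 0, 0, 3)
  clear (2,0): R2 −= (3)R0 → (0, 3, 4, 4, 1)
  clear (3,0): R3 −= (2)R0 → (0, 1, 3, 3, 4)
pivot(1,1): swap R1↔R2
pivot(1,1)=3: scale R1 → (0, 1, 3, 3, 2)
  clear (0,1): R0 −= (3)R1 → (1, 0, 4, 4, 0)
  clear (3,1): R3 −= (1)R1 → (0, 0, 0, 0, 2)
col 2: no nonzero at/below row 2; advance.
col 3: no nonzero at/below row 2; advance.
pivot(2,4)=3: scale R2 → (0, 0, 0, 0, 1)
  clear (1,4): R1 −= (2)R2 → (0, 1, 3, 3, 0)
  clear (3,4): R3 −= (2)R2 → (0, 0, 0, 0, 0)

M[1][2] = 3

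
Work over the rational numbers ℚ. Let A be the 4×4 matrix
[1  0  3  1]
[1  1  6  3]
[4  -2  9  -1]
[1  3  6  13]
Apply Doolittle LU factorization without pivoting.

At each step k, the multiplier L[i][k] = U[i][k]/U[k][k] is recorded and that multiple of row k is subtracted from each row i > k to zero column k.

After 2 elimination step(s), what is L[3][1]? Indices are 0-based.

Step 1: pivot at (0,0) is 1.
  row1 ← row1 − (1)·row0  ⇒  L[1][0]=1, U row1=(0, 1, 3, 2)
  row2 ← row2 − (4)·row0  ⇒  L[2][0]=4, U row2=(0, -2, -3, -5)
  row3 ← row3 − (1)·row0  ⇒  L[3][0]=1, U row3=(0, 3, 3, 12)
Step 2: pivot at (1,1) is 1.
  row2 ← row2 − (-2)·row1  ⇒  L[2][1]=-2, U row2=(0, 0, 3, -1)
  row3 ← row3 − (3)·row1  ⇒  L[3][1]=3, U row3=(0, 0, -6, 6)

L[3][1] = 3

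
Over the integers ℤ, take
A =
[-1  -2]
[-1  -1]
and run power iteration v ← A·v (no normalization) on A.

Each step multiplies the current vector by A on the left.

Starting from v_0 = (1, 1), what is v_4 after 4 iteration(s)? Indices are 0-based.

v_0 = (1, 1).
v_1 = A·v_0 = (-3, -2).
v_2 = A·v_1 = (7, 5).
v_3 = A·v_2 = (-17, -12).
v_4 = A·v_3 = (41, 29).

v_4 = (41, 29)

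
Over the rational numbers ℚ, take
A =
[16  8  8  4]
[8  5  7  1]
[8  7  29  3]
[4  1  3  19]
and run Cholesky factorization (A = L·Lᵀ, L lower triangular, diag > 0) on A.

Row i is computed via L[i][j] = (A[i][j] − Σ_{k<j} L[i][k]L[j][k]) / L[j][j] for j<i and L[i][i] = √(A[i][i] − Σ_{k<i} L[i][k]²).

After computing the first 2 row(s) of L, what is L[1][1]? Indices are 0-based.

L[1][1] = 1

Step 1: L[0][0] = √(16) = 4.
  L[1][0] = (8) / L[0][0] = 2.
Step 2: L[1][1] = √(1) = 1.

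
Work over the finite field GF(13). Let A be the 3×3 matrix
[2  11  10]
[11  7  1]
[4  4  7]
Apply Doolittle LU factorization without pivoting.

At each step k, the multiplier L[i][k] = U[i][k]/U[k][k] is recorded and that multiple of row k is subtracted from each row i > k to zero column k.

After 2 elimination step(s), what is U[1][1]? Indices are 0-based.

U[1][1] = 5

Step 1: pivot at (0,0) is 2.
  row1 ← row1 − (12)·row0  ⇒  L[1][0]=12, U row1=(0, 5, 11)
  row2 ← row2 − (2)·row0  ⇒  L[2][0]=2, U row2=(0, 8, 0)
Step 2: pivot at (1,1) is 5.
  row2 ← row2 − (12)·row1  ⇒  L[2][1]=12, U row2=(0, 0, 11)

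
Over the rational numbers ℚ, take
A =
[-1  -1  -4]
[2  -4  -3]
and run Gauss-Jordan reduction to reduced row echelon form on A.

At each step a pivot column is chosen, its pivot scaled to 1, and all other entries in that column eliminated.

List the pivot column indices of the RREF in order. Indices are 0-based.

pivot(0,0)=-1: scale R0 → (1, 1, 4)
  clear (1,0): R1 −= (2)R0 → (0, -6, -11)
pivot(1,1)=-6: scale R1 → (0, 1, 11/6)
  clear (0,1): R0 −= (1)R1 → (1, 0, 13/6)

pivot columns: 0, 1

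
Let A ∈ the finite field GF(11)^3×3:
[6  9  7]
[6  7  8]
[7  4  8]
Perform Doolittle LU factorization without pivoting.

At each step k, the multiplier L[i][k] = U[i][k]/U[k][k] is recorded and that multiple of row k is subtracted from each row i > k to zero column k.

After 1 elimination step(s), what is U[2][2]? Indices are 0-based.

k=0: U[0][0]=6
  eliminate (1,0): mult=1, new row 1: (0, 9, 1); set L[1][0]=1
  eliminate (2,0): mult=3, new row 2: (0, 10, 9); set L[2][0]=3

U[2][2] = 9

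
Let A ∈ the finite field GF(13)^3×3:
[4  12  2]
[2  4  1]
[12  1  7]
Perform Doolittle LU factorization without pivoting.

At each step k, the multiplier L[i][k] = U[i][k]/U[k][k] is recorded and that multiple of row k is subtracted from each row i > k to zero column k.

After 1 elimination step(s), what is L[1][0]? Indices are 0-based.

Step 1: pivot at (0,0) is 4.
  row1 ← row1 − (7)·row0  ⇒  L[1][0]=7, U row1=(0, 11, 0)
  row2 ← row2 − (3)·row0  ⇒  L[2][0]=3, U row2=(0, 4, 1)

L[1][0] = 7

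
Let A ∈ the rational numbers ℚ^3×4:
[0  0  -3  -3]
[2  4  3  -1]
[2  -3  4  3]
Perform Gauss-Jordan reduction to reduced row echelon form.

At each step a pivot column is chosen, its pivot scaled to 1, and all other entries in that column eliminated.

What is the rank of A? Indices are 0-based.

step 1: exchange rows 0,1
step 1: normalize row 0 (÷2) = (1, 2, 3/2, -1/2)
  row 2: subtract 2×row0 = (0, -7, 1, 4)
step 2: exchange rows 1,2
step 2: normalize row 1 (÷-7) = (0, 1, -1/7, -4/7)
  row 0: subtract 2×row1 = (1, 0, 25/14, 9/14)
step 3: normalize row 2 (÷-3) = (0, 0, 1, 1)
  row 0: subtract 25/14×row2 = (1, 0, 0, -8/7)
  row 1: subtract -1/7×row2 = (0, 1, 0, -3/7)

rank = 3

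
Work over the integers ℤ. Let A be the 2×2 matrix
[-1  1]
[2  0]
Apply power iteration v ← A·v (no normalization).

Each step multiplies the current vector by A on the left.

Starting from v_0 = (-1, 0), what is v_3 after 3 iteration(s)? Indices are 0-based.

v_3 = (5, -6)

v_0 = (-1, 0).
v_1 = A·v_0 = (1, -2).
v_2 = A·v_1 = (-3, 2).
v_3 = A·v_2 = (5, -6).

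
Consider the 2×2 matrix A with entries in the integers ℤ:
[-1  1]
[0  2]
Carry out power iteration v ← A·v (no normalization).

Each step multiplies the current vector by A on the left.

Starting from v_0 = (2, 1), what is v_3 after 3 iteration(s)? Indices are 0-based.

v_0 = (2, 1).
v_1 = A·v_0 = (-1, 2).
v_2 = A·v_1 = (3, 4).
v_3 = A·v_2 = (1, 8).

v_3 = (1, 8)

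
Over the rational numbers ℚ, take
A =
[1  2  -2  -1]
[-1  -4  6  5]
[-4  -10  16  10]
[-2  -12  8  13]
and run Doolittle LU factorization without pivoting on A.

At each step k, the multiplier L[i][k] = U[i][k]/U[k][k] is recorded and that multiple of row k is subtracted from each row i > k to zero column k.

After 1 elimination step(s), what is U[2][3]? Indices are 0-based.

U[2][3] = 6

Step 1: pivot at (0,0) is 1.
  row1 ← row1 − (-1)·row0  ⇒  L[1][0]=-1, U row1=(0, -2, 4, 4)
  row2 ← row2 − (-4)·row0  ⇒  L[2][0]=-4, U row2=(0, -2, 8, 6)
  row3 ← row3 − (-2)·row0  ⇒  L[3][0]=-2, U row3=(0, -8, 4, 11)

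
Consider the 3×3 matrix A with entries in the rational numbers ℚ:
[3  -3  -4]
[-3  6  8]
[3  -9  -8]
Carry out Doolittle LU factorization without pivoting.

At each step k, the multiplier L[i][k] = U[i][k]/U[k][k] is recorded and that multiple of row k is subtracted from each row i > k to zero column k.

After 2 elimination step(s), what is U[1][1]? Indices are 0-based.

k=0: U[0][0]=3
  eliminate (1,0): mult=-1, new row 1: (0, 3, 4); set L[1][0]=-1
  eliminate (2,0): mult=1, new row 2: (0, -6, -4); set L[2][0]=1
k=1: U[1][1]=3
  eliminate (2,1): mult=-2, new row 2: (0, 0, 4); set L[2][1]=-2

U[1][1] = 3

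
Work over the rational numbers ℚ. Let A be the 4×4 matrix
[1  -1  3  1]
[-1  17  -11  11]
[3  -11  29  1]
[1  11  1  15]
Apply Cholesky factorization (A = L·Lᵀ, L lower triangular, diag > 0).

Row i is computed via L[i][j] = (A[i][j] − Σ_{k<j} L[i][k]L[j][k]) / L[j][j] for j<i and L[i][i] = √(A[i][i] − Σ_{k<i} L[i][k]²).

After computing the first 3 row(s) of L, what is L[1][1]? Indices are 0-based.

L[1][1] = 4

Step 1: L[0][0] = √(1) = 1.
  L[1][0] = (-1) / L[0][0] = -1.
Step 2: L[1][1] = √(16) = 4.
  L[2][0] = (3) / L[0][0] = 3.
  L[2][1] = (-8) / L[1][1] = -2.
Step 3: L[2][2] = √(16) = 4.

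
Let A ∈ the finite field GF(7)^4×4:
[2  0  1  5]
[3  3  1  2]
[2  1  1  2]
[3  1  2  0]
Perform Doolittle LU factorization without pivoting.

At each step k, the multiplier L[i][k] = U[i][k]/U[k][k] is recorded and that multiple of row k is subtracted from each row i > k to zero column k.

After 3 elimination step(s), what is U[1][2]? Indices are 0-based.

k=0: U[0][0]=2
  eliminate (1,0): mult=5, new row 1: (0, 3, 3, 5); set L[1][0]=5
  eliminate (2,0): mult=1, new row 2: (0, 1, 0, 4); set L[2][0]=1
  eliminate (3,0): mult=5, new row 3: (0, 1, 4, 3); set L[3][0]=5
k=1: U[1][1]=3
  eliminate (2,1): mult=5, new row 2: (0, 0, 6, 0); set L[2][1]=5
  eliminate (3,1): mult=5, new row 3: (0, 0, 3, 6); set L[3][1]=5
k=2: U[2][2]=6
  eliminate (3,2): mult=4, new row 3: (0, 0, 0, 6); set L[3][2]=4

U[1][2] = 3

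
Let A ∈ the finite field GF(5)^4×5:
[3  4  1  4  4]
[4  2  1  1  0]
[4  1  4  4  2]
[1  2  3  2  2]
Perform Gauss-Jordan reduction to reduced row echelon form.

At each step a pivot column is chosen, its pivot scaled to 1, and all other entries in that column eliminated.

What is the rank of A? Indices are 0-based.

step 1: normalize row 0 (÷3) = (1, 3, 2, 3, 3)
  row 1: subtract 4×row0 = (0, 0, 3, 4, 3)
  row 2: subtract 4×row0 = (0, 4, 1, 2, 0)
  row 3: subtract 1×row0 = (0, 4, 1, 4, 4)
step 2: exchange rows 1,2
step 2: normalize row 1 (÷4) = (0, 1, 4, 3, 0)
  row 0: subtract 3×row1 = (1, 0, 0, 4, 3)
  row 3: subtract 4×row1 = (0, 0, 0, 2, 4)
step 3: normalize row 2 (÷3) = (0, 0, 1, 3, 1)
  row 1: subtract 4×row2 = (0, 1, 0, 1, 1)
step 4: normalize row 3 (÷2) = (0, 0, 0, 1, 2)
  row 0: subtract 4×row3 = (1, 0, 0, 0, 0)
  row 1: subtract 1×row3 = (0, 1, 0, 0, 4)
  row 2: subtract 3×row3 = (0, 0, 1, 0, 0)

rank = 4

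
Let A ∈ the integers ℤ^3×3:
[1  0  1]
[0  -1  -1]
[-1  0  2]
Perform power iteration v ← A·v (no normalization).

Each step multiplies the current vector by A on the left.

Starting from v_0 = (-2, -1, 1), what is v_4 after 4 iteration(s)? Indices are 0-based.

v_0 = (-2, -1, 1).
v_1 = A·v_0 = (-1, 0, 4).
v_2 = A·v_1 = (3, -4, 9).
v_3 = A·v_2 = (12, -5, 15).
v_4 = A·v_3 = (27, -10, 18).

v_4 = (27, -10, 18)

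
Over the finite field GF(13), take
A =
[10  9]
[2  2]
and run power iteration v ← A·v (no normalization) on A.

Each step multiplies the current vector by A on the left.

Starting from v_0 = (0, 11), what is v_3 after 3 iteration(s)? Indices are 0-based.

v_3 = (5, 0)

v_0 = (0, 11).
v_1 = A·v_0 = (8, 9).
v_2 = A·v_1 = (5, 8).
v_3 = A·v_2 = (5, 0).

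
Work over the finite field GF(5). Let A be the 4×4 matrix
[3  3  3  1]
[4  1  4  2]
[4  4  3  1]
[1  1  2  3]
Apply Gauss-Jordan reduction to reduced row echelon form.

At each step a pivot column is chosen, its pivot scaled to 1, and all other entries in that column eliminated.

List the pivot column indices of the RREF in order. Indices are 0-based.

pivot columns: 0, 1, 2, 3

pivot(0,0)=3: scale R0 → (1, 1, 1, 2)
  clear (1,0): R1 −= (4)R0 → (0, 2, 0, 4)
  clear (2,0): R2 −= (4)R0 → (0, 0, 4, 3)
  clear (3,0): R3 −= (1)R0 → (0, 0, 1, 1)
pivot(1,1)=2: scale R1 → (0, 1, 0, 2)
  clear (0,1): R0 −= (1)R1 → (1, 0, 1, 0)
pivot(2,2)=4: scale R2 → (0, 0, 1, 2)
  clear (0,2): R0 −= (1)R2 → (1, 0, 0, 3)
  clear (3,2): R3 −= (1)R2 → (0, 0, 0, 4)
pivot(3,3)=4: scale R3 → (0, 0, 0, 1)
  clear (0,3): R0 −= (3)R3 → (1, 0, 0, 0)
  clear (1,3): R1 −= (2)R3 → (0, 1, 0, 0)
  clear (2,3): R2 −= (2)R3 → (0, 0, 1, 0)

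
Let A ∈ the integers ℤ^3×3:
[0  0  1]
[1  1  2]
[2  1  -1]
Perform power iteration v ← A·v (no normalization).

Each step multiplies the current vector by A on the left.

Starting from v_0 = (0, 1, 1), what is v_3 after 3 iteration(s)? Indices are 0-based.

v_0 = (0, 1, 1).
v_1 = A·v_0 = (1, 3, 0).
v_2 = A·v_1 = (0, 4, 5).
v_3 = A·v_2 = (5, 14, -1).

v_3 = (5, 14, -1)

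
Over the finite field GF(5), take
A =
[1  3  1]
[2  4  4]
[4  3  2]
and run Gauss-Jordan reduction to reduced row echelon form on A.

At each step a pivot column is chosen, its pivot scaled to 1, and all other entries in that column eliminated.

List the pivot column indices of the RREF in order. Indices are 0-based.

pivot(0,0)=1: scale R0 → (1, 3, 1)
  clear (1,0): R1 −= (2)R0 → (0, 3, 2)
  clear (2,0): R2 −= (4)R0 → (0, 1, 3)
pivot(1,1)=3: scale R1 → (0, 1, 4)
  clear (0,1): R0 −= (3)R1 → (1, 0, 4)
  clear (2,1): R2 −= (1)R1 → (0, 0, 4)
pivot(2,2)=4: scale R2 → (0, 0, 1)
  clear (0,2): R0 −= (4)R2 → (1, 0, 0)
  clear (1,2): R1 −= (4)R2 → (0, 1, 0)

pivot columns: 0, 1, 2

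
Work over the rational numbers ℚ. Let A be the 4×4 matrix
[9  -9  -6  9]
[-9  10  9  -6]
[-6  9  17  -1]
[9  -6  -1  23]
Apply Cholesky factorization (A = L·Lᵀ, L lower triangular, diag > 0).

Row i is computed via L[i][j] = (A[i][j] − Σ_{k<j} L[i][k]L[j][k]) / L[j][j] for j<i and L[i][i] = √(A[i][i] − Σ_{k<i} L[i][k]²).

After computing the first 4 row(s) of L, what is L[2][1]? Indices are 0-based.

Step 1: L[0][0] = √(9) = 3.
  L[1][0] = (-9) / L[0][0] = -3.
Step 2: L[1][1] = √(1) = 1.
  L[2][0] = (-6) / L[0][0] = -2.
  L[2][1] = (3) / L[1][1] = 3.
Step 3: L[2][2] = √(4) = 2.
  L[3][0] = (9) / L[0][0] = 3.
  L[3][1] = (3) / L[1][1] = 3.
  L[3][2] = (-4) / L[2][2] = -2.
Step 4: L[3][3] = √(1) = 1.

L[2][1] = 3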